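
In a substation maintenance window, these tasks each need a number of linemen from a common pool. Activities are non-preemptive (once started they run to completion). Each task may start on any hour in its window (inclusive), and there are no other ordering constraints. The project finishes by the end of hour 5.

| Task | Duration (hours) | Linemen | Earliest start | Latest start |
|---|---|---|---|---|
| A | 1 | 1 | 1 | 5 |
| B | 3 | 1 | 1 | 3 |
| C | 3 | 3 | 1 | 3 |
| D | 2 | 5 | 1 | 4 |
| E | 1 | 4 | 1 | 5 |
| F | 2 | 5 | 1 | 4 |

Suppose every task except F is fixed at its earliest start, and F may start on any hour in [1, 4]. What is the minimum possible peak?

14

F@1: h1:19  h2:14  h3:4  h4:0  h5:0 → peak 19
F@2: h1:14  h2:14  h3:9  h4:0  h5:0 → peak 14
F@3: h1:14  h2:9  h3:9  h4:5  h5:0 → peak 14
F@4: h1:14  h2:9  h3:4  h4:5  h5:5 → peak 14
Best is F@2, peak 14.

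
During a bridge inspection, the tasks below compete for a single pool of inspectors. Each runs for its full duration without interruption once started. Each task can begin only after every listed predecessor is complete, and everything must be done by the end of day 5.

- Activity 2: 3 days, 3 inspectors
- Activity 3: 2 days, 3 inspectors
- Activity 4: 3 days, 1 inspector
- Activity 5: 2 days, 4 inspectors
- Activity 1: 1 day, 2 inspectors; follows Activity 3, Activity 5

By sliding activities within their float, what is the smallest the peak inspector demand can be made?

7

Early-start (Activity 2@1, Activity 3@1, Activity 4@1, Activity 5@1, Activity 1@3) gives peak 11: d1:11  d2:11  d3:6  d4:0  d5:0.
Shift Activity 3→3, Activity 4→3, Activity 1→5.
Schedule Activity 2@1, Activity 3@3, Activity 4@3, Activity 5@1, Activity 1@5: d1:7  d2:7  d3:7  d4:4  d5:3 — peak 7.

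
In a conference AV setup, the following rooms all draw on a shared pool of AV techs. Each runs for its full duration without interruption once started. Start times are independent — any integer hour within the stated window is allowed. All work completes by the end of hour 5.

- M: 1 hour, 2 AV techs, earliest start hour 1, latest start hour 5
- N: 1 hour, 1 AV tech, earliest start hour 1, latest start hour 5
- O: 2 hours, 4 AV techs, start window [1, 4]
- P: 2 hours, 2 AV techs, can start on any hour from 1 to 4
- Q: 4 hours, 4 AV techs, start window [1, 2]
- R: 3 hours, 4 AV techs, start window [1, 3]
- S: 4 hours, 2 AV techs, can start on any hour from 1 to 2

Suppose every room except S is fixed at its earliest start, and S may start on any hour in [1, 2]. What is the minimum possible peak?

17

S@1: h1:19  h2:16  h3:10  h4:6  h5:0 → peak 19
S@2: h1:17  h2:16  h3:10  h4:6  h5:2 → peak 17
Best is S@2, peak 17.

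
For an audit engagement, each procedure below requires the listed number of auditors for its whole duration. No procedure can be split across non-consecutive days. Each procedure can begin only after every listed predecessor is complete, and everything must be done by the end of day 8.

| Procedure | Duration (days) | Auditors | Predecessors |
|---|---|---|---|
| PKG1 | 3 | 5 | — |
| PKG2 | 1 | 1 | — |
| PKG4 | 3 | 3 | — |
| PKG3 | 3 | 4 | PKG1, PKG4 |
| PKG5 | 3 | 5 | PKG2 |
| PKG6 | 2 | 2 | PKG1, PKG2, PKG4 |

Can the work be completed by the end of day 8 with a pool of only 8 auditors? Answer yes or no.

The minimum achievable peak is 9; 8 < 9, so no feasible schedule stays within the cap.

no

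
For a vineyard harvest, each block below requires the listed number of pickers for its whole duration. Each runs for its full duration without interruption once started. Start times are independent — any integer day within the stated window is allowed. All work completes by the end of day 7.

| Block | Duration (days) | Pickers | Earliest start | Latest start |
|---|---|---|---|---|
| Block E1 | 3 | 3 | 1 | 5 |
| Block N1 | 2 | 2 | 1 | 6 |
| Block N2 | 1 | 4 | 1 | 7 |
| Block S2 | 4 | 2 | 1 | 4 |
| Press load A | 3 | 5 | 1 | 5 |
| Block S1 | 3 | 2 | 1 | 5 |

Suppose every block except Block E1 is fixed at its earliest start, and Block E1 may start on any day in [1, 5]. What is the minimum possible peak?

15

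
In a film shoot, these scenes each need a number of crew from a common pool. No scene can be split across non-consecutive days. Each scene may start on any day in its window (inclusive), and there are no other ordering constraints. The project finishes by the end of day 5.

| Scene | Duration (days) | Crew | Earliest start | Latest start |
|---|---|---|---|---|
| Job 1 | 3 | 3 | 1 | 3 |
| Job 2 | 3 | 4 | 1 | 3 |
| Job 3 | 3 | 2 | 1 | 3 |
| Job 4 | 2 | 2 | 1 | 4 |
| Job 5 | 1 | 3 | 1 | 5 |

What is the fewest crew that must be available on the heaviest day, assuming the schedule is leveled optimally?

9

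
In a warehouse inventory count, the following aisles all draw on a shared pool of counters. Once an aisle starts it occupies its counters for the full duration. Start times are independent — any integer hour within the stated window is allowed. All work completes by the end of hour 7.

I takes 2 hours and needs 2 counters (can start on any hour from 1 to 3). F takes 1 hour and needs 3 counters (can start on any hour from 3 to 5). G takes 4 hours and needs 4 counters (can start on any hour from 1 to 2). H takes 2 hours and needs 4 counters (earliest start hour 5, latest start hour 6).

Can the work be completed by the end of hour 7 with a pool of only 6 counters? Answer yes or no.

Schedule I@1, F@5, G@1, H@6: h1:6  h2:6  h3:4  h4:4  h5:3  h6:4  h7:4 — peak 6 ≤ 6.

yes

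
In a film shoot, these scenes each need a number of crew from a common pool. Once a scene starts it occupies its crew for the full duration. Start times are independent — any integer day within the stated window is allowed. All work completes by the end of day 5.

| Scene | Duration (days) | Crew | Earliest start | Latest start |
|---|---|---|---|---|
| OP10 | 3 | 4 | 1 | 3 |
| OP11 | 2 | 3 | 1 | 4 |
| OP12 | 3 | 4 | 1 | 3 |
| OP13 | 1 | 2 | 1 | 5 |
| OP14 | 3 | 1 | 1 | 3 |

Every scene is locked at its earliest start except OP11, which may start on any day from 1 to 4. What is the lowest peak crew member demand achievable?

11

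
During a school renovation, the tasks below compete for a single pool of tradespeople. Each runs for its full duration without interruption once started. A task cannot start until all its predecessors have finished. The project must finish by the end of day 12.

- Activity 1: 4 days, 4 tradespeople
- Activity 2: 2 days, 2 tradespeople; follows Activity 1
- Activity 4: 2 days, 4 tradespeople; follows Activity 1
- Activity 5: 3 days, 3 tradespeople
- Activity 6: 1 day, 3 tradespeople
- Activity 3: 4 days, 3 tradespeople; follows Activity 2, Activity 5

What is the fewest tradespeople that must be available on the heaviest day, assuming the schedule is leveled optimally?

7

Early-start (Activity 1@1, Activity 2@5, Activity 4@5, Activity 5@1, Activity 6@1, Activity 3@7) gives peak 10: d1:10  d2:7  d3:7  d4:4  d5:6  d6:6  d7:3  d8:3  d9:3  d10:3  d11:0  d12:0.
Shift Activity 6→4.
Schedule Activity 1@1, Activity 2@5, Activity 4@5, Activity 5@1, Activity 6@4, Activity 3@7: d1:7  d2:7  d3:7  d4:7  d5:6  d6:6  d7:3  d8:3  d9:3  d10:3  d11:0  d12:0 — peak 7.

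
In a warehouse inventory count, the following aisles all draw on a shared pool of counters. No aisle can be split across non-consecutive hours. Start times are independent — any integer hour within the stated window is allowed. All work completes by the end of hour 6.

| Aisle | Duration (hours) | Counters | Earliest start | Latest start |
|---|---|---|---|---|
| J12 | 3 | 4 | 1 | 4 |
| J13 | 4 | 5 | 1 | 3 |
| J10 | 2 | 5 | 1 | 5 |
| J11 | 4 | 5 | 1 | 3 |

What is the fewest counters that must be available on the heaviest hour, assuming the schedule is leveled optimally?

14

Early-start (J12@1, J13@1, J10@1, J11@1) gives peak 19: h1:19  h2:19  h3:14  h4:10  h5:0  h6:0.
Shift J11→3.
Schedule J12@1, J13@1, J10@1, J11@3: h1:14  h2:14  h3:14  h4:10  h5:5  h6:5 — peak 14.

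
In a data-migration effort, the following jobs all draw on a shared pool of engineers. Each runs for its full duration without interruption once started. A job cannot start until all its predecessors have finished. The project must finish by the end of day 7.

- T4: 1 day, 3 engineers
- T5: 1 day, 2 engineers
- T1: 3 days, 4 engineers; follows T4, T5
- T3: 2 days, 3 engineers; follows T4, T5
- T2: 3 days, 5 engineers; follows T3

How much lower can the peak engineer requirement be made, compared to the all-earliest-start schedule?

2

Early-start peak: d1:5  d2:7  d3:7  d4:9  d5:5  d6:5  d7:0 ⇒ 9.
Leveled (T4@1, T5@1, T1@2, T3@2, T2@5): d1:5  d2:7  d3:7  d4:4  d5:5  d6:5  d7:5 ⇒ 7.
Reduction 9 − 7 = 2.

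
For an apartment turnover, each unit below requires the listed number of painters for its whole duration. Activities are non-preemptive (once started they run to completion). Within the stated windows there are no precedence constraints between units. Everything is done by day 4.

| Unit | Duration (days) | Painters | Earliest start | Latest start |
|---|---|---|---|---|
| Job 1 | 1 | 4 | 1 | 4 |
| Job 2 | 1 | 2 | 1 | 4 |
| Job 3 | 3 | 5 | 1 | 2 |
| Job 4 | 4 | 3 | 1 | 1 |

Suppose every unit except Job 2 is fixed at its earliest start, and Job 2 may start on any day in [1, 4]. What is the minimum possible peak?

Job 2@1: d1:14  d2:8  d3:8  d4:3 → peak 14
Job 2@2: d1:12  d2:10  d3:8  d4:3 → peak 12
Job 2@3: d1:12  d2:8  d3:10  d4:3 → peak 12
Job 2@4: d1:12  d2:8  d3:8  d4:5 → peak 12
Best is Job 2@2, peak 12.

12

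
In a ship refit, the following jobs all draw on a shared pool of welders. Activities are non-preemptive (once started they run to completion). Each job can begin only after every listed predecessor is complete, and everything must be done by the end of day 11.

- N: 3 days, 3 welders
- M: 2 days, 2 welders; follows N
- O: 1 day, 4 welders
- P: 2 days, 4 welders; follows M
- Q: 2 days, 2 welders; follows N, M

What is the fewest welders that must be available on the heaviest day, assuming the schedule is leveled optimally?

4

Early-start (N@1, M@4, O@1, P@6, Q@6) gives peak 7: d1:7  d2:3  d3:3  d4:2  d5:2  d6:6  d7:6  d8:0  d9:0  d10:0  d11:0.
Shift O→6, P→7, Q→9.
Schedule N@1, M@4, O@6, P@7, Q@9: d1:3  d2:3  d3:3  d4:2  d5:2  d6:4  d7:4  d8:4  d9:2  d10:2  d11:0 — peak 4.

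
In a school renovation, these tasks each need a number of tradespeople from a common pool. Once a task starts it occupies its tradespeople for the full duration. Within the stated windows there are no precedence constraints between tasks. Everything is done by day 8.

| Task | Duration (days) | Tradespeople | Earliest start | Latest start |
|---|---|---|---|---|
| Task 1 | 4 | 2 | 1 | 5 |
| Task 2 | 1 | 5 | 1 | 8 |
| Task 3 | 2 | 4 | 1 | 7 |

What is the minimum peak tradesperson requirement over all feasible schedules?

5

Early-start (Task 1@1, Task 2@1, Task 3@1) gives peak 11: d1:11  d2:6  d3:2  d4:2  d5:0  d6:0  d7:0  d8:0.
Shift Task 2→5, Task 3→6.
Schedule Task 1@1, Task 2@5, Task 3@6: d1:2  d2:2  d3:2  d4:2  d5:5  d6:4  d7:4  d8:0 — peak 5.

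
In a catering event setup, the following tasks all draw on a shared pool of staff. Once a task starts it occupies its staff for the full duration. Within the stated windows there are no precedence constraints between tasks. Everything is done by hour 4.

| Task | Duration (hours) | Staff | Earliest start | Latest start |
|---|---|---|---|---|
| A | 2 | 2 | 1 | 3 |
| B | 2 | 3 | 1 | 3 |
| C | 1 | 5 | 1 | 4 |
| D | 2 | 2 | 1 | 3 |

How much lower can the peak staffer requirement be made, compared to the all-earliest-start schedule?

5

Early-start peak: h1:12  h2:7  h3:0  h4:0 ⇒ 12.
Leveled (A@1, B@1, C@3, D@1): h1:7  h2:7  h3:5  h4:0 ⇒ 7.
Reduction 12 − 7 = 5.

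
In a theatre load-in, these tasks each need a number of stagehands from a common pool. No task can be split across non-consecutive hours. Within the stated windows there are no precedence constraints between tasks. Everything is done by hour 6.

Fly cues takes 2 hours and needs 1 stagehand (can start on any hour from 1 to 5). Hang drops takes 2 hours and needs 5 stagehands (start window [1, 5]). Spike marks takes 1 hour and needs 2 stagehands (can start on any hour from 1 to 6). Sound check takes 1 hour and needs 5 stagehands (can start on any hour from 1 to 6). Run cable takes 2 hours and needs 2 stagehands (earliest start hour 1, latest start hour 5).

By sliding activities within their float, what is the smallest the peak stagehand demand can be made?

5

Early-start (Fly cues@1, Hang drops@1, Spike marks@1, Sound check@1, Run cable@1) gives peak 15: h1:15  h2:8  h3:0  h4:0  h5:0  h6:0.
Shift Hang drops→3, Sound check→5.
Schedule Fly cues@1, Hang drops@3, Spike marks@1, Sound check@5, Run cable@1: h1:5  h2:3  h3:5  h4:5  h5:5  h6:0 — peak 5.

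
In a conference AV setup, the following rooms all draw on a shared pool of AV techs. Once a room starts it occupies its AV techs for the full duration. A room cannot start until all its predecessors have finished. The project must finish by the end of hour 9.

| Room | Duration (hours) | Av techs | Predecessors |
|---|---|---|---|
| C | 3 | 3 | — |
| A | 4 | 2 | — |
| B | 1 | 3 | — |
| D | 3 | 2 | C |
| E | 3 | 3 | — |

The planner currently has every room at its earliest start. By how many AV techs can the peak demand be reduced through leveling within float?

6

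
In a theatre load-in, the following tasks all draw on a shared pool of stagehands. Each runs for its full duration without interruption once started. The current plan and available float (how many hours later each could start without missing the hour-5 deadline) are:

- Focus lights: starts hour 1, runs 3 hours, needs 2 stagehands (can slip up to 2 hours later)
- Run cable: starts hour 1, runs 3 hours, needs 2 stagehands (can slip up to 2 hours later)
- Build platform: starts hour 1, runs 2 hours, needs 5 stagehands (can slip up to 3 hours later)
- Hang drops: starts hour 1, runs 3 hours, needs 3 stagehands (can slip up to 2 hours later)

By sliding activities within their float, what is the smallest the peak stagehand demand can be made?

7

Early-start (Focus lights@1, Run cable@1, Build platform@1, Hang drops@1) gives peak 12: h1:12  h2:12  h3:7  h4:0  h5:0.
Shift Build platform→4.
Schedule Focus lights@1, Run cable@1, Build platform@4, Hang drops@1: h1:7  h2:7  h3:7  h4:5  h5:5 — peak 7.
Total stagehand-hours = 31 over 5 hours ⇒ peak ≥ ⌈31/5⌉ = 7, so 7 is optimal.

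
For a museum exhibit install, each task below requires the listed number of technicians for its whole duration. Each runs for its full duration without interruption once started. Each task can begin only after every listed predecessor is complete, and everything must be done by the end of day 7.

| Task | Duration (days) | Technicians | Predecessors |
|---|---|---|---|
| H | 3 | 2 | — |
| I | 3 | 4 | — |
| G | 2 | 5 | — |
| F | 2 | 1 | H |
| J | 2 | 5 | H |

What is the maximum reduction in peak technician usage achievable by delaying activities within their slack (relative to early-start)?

5

Early-start peak: d1:11  d2:11  d3:6  d4:6  d5:6  d6:0  d7:0 ⇒ 11.
Leveled (H@1, I@1, G@4, F@4, J@6): d1:6  d2:6  d3:6  d4:6  d5:6  d6:5  d7:5 ⇒ 6.
Reduction 11 − 6 = 5.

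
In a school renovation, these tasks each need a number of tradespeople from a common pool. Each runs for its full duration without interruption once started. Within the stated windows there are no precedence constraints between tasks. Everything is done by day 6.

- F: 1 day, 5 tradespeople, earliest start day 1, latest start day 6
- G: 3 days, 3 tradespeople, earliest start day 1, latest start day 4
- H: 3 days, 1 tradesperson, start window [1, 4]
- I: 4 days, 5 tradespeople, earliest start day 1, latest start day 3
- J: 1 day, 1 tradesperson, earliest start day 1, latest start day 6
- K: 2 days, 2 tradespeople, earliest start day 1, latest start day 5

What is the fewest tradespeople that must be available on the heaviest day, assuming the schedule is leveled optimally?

Early-start (F@1, G@1, H@1, I@1, J@1, K@1) gives peak 17: d1:17  d2:11  d3:9  d4:5  d5:0  d6:0.
Shift H→4, I→2, J→4, K→5.
Schedule F@1, G@1, H@4, I@2, J@4, K@5: d1:8  d2:8  d3:8  d4:7  d5:8  d6:3 — peak 8.

8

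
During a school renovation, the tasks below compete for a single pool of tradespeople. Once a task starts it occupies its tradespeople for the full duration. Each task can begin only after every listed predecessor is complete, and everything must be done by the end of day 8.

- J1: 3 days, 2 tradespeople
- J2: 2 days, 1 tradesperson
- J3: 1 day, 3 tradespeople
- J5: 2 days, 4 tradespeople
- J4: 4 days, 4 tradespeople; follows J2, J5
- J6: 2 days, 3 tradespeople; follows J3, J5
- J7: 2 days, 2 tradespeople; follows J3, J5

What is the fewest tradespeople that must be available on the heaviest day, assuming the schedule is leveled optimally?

7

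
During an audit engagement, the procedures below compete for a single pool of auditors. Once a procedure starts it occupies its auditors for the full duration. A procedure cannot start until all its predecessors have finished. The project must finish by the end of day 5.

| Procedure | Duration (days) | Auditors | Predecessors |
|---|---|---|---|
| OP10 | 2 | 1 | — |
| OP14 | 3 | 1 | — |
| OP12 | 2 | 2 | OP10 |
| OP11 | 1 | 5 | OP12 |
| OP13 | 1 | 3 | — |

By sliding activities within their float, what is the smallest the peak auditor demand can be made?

Schedule OP10@1, OP14@1, OP12@3, OP11@5, OP13@1: d1:5  d2:2  d3:3  d4:2  d5:5 — peak 5.
No arrangement of the 15 feasible schedules does better.

5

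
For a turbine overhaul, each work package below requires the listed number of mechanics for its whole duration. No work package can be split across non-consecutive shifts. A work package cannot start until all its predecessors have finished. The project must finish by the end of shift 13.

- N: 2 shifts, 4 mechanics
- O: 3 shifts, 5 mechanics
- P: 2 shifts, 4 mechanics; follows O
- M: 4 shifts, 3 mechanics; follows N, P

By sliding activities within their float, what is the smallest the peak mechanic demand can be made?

5

Early-start (N@1, O@1, P@4, M@6) gives peak 9: s1:9  s2:9  s3:5  s4:4  s5:4  s6:3  s7:3  s8:3  s9:3  s10:0  s11:0  s12:0  s13:0.
Shift O→3, P→6, M→8.
Schedule N@1, O@3, P@6, M@8: s1:4  s2:4  s3:5  s4:5  s5:5  s6:4  s7:4  s8:3  s9:3  s10:3  s11:3  s12:0  s13:0 — peak 5.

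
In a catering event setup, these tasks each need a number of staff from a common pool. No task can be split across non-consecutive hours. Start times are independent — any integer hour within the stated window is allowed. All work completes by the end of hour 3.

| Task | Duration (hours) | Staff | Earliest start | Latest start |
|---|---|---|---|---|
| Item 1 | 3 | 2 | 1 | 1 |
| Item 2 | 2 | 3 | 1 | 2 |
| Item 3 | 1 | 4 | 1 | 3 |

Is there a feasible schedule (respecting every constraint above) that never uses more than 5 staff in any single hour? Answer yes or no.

Total staffer-hours = 16; over 3 hours the average is 16/3 > 5, so some hour must exceed 5.

no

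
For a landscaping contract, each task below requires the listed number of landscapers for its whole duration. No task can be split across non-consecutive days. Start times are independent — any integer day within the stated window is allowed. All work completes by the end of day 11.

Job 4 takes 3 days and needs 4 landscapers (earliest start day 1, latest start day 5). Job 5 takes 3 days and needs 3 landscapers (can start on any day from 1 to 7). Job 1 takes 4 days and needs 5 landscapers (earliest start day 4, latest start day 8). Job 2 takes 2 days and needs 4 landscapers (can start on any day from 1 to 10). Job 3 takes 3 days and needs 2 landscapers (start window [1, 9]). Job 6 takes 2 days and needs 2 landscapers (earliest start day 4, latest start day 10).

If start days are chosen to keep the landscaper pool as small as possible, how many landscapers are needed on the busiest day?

7

Early-start (Job 4@1, Job 5@1, Job 1@4, Job 2@1, Job 3@1, Job 6@4) gives peak 13: d1:13  d2:13  d3:9  d4:7  d5:7  d6:5  d7:5  d8:0  d9:0  d10:0  d11:0.
Shift Job 2→8, Job 3→4, Job 6→7.
Schedule Job 4@1, Job 5@1, Job 1@4, Job 2@8, Job 3@4, Job 6@7: d1:7  d2:7  d3:7  d4:7  d5:7  d6:7  d7:7  d8:6  d9:4  d10:0  d11:0 — peak 7.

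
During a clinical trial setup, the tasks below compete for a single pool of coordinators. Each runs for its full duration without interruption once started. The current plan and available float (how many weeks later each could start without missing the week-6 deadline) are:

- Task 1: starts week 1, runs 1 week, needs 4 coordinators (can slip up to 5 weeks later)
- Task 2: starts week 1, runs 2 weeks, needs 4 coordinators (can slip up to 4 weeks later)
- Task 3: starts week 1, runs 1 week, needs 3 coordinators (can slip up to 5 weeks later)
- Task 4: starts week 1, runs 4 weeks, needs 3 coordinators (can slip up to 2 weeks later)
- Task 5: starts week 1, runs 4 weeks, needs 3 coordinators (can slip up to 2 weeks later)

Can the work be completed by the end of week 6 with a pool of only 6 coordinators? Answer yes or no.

Total coordinator-weeks = 39; over 6 weeks the average is 39/6 > 6, so some week must exceed 6.

no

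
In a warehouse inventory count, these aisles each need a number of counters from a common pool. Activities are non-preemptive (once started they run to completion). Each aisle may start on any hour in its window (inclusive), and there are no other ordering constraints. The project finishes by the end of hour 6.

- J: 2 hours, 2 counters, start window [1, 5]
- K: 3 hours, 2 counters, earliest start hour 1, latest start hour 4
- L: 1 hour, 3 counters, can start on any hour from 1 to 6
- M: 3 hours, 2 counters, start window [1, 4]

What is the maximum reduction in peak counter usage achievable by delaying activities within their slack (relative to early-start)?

Early-start peak: h1:9  h2:6  h3:4  h4:0  h5:0  h6:0 ⇒ 9.
Leveled (J@1, K@1, L@6, M@3): h1:4  h2:4  h3:4  h4:2  h5:2  h6:3 ⇒ 4.
Reduction 9 − 4 = 5.

5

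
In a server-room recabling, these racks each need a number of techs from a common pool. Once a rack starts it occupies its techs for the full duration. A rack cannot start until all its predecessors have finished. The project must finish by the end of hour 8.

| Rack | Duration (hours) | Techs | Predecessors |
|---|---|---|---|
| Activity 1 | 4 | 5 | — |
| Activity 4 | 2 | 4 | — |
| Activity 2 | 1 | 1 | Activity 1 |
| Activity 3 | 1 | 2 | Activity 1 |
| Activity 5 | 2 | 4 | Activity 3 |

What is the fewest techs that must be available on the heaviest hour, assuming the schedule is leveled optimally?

Early-start (Activity 1@1, Activity 4@1, Activity 2@5, Activity 3@5, Activity 5@6) gives peak 9: h1:9  h2:9  h3:5  h4:5  h5:3  h6:4  h7:4  h8:0.
Shift Activity 4→5, Activity 3→6, Activity 5→7.
Schedule Activity 1@1, Activity 4@5, Activity 2@5, Activity 3@6, Activity 5@7: h1:5  h2:5  h3:5  h4:5  h5:5  h6:6  h7:4  h8:4 — peak 6.

6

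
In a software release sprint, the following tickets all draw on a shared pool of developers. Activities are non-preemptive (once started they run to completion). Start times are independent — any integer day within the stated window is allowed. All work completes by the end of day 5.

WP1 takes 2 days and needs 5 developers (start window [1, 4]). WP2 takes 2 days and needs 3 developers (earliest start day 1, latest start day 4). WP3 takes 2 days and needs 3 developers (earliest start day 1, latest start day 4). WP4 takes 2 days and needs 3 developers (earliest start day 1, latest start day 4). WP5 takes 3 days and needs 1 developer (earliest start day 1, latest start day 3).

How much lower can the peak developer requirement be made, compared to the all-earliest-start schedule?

7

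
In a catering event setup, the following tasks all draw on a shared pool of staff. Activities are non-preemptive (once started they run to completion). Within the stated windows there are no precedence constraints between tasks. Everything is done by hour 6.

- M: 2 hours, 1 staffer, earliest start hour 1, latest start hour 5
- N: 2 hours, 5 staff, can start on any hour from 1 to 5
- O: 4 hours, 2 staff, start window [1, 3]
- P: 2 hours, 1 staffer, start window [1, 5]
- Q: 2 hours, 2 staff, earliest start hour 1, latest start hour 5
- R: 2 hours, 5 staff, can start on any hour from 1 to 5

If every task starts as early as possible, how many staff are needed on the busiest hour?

16

Early-start schedule: M@1, N@1, O@1, P@1, Q@1, R@1.
Load per hour: hour 1: 16, hour 2: 16, hour 3: 2, hour 4: 2, hour 5: 0, hour 6: 0.
Peak is 16.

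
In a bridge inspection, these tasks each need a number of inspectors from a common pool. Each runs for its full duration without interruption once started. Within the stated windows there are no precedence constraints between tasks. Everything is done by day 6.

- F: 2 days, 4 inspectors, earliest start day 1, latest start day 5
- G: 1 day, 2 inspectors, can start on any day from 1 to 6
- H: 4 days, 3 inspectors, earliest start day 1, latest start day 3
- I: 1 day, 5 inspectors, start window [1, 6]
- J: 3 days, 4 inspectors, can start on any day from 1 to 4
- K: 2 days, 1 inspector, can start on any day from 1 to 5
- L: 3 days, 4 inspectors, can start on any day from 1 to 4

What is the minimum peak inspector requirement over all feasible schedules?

Early-start (F@1, G@1, H@1, I@1, J@1, K@1, L@1) gives peak 23: d1:23  d2:16  d3:11  d4:3  d5:0  d6:0.
Shift I→3, J→4, L→4.
Schedule F@1, G@1, H@1, I@3, J@4, K@1, L@4: d1:10  d2:8  d3:8  d4:11  d5:8  d6:8 — peak 11.

11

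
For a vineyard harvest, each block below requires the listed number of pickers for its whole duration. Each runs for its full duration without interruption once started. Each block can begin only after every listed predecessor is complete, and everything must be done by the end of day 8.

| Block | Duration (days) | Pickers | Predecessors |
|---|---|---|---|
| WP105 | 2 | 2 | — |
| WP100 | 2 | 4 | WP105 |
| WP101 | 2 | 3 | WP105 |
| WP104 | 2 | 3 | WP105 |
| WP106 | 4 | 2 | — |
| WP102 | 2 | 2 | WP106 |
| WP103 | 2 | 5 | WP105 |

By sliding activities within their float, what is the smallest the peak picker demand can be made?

7

Early-start (WP105@1, WP100@3, WP101@3, WP104@3, WP106@1, WP102@5, WP103@3) gives peak 17: d1:4  d2:4  d3:17  d4:17  d5:2  d6:2  d7:0  d8:0.
Shift WP101→5, WP104→5, WP102→7, WP103→7.
Schedule WP105@1, WP100@3, WP101@5, WP104@5, WP106@1, WP102@7, WP103@7: d1:4  d2:4  d3:6  d4:6  d5:6  d6:6  d7:7  d8:7 — peak 7.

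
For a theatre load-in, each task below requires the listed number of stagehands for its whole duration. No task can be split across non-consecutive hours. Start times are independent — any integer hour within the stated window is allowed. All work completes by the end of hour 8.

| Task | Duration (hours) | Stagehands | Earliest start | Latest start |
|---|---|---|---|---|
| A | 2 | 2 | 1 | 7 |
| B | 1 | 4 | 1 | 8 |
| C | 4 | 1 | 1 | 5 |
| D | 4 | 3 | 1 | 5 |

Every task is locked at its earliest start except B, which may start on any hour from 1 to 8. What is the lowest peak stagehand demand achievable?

B@1: h1:10  h2:6  h3:4  h4:4  h5:0  h6:0  h7:0  h8:0 → peak 10
B@2: h1:6  h2:10  h3:4  h4:4  h5:0  h6:0  h7:0  h8:0 → peak 10
B@3: h1:6  h2:6  h3:8  h4:4  h5:0  h6:0  h7:0  h8:0 → peak 8
B@4: h1:6  h2:6  h3:4  h4:8  h5:0  h6:0  h7:0  h8:0 → peak 8
B@5: h1:6  h2:6  h3:4  h4:4  h5:4  h6:0  h7:0  h8:0 → peak 6
B@6: h1:6  h2:6  h3:4  h4:4  h5:0  h6:4  h7:0  h8:0 → peak 6
B@7: h1:6  h2:6  h3:4  h4:4  h5:0  h6:0  h7:4  h8:0 → peak 6
B@8: h1:6  h2:6  h3:4  h4:4  h5:0  h6:0  h7:0  h8:4 → peak 6
Best is B@5, peak 6.

6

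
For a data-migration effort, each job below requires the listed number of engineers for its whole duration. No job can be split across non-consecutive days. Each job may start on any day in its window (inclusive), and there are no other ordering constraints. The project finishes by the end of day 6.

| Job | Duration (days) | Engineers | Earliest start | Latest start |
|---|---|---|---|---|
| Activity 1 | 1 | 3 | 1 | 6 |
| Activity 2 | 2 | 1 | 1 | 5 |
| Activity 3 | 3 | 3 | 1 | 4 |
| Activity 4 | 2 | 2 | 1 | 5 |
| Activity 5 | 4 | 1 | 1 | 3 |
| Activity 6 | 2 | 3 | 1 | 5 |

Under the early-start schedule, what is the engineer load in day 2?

10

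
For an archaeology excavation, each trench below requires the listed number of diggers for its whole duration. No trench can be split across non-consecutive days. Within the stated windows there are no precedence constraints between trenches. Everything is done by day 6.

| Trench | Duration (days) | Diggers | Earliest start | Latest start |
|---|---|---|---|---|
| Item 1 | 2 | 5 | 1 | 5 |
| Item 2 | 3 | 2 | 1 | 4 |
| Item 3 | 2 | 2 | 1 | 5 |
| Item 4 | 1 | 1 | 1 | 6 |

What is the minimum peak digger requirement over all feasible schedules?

Early-start (Item 1@1, Item 2@1, Item 3@1, Item 4@1) gives peak 10: d1:10  d2:9  d3:2  d4:0  d5:0  d6:0.
Shift Item 2→3, Item 3→3, Item 4→3.
Schedule Item 1@1, Item 2@3, Item 3@3, Item 4@3: d1:5  d2:5  d3:5  d4:4  d5:2  d6:0 — peak 5.

5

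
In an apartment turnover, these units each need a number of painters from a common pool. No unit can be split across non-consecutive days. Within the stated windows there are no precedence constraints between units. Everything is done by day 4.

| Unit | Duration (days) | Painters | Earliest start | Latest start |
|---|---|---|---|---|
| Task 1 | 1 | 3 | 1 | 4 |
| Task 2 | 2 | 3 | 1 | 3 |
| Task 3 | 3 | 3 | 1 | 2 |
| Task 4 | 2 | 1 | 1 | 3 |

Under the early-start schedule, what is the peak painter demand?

Early-start schedule: Task 1@1, Task 2@1, Task 3@1, Task 4@1.
Load per day: day 1: 10, day 2: 7, day 3: 3, day 4: 0.
Peak is 10.

10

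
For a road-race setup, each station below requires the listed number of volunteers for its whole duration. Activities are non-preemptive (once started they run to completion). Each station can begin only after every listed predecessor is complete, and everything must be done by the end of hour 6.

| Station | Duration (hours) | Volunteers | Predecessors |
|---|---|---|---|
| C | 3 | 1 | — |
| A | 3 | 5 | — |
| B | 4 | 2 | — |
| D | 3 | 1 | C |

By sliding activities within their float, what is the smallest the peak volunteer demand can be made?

8

Schedule C@1, A@1, B@1, D@4: h1:8  h2:8  h3:8  h4:3  h5:1  h6:1 — peak 8.
No arrangement of the 12 feasible schedules does better.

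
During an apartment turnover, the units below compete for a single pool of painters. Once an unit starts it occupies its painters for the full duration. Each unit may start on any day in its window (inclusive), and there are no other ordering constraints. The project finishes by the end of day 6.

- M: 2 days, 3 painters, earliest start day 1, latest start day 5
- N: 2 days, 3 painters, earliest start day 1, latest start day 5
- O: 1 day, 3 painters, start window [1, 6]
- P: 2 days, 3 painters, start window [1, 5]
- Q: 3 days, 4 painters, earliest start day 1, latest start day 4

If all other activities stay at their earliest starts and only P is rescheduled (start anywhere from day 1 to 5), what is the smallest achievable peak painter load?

13

P@1: d1:16  d2:13  d3:4  d4:0  d5:0  d6:0 → peak 16
P@2: d1:13  d2:13  d3:7  d4:0  d5:0  d6:0 → peak 13
P@3: d1:13  d2:10  d3:7  d4:3  d5:0  d6:0 → peak 13
P@4: d1:13  d2:10  d3:4  d4:3  d5:3  d6:0 → peak 13
P@5: d1:13  d2:10  d3:4  d4:0  d5:3  d6:3 → peak 13
Best is P@2, peak 13.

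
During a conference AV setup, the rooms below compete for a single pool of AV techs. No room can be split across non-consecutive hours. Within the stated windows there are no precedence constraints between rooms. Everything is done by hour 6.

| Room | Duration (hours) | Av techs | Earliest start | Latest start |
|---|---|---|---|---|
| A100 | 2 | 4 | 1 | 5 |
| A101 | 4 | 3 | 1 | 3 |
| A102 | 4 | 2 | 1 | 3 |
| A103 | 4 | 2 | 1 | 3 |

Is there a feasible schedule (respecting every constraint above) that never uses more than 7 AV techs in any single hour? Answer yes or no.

yes

Schedule A100@1, A101@1, A102@3, A103@3: h1:7  h2:7  h3:7  h4:7  h5:4  h6:4 — peak 7 ≤ 7.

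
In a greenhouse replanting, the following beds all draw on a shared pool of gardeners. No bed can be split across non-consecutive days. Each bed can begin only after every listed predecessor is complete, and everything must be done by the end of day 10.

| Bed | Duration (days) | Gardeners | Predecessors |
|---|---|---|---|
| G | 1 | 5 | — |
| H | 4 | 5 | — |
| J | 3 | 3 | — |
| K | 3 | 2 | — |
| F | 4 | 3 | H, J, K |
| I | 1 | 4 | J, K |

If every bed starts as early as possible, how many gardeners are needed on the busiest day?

15

Early-start schedule: G@1, H@1, J@1, K@1, F@5, I@4.
Load per day: day 1: 15, day 2: 10, day 3: 10, day 4: 9, day 5: 3, day 6: 3, day 7: 3, day 8: 3, day 9: 0, day 10: 0.
Peak is 15.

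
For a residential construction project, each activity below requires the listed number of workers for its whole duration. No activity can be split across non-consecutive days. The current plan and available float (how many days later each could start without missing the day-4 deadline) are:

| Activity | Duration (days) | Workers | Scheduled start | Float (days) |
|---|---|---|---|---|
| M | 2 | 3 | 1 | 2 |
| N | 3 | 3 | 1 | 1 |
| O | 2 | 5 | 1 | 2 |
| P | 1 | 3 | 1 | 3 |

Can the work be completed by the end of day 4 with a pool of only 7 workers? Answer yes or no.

The minimum achievable peak is 8; 7 < 8, so no feasible schedule stays within the cap.

no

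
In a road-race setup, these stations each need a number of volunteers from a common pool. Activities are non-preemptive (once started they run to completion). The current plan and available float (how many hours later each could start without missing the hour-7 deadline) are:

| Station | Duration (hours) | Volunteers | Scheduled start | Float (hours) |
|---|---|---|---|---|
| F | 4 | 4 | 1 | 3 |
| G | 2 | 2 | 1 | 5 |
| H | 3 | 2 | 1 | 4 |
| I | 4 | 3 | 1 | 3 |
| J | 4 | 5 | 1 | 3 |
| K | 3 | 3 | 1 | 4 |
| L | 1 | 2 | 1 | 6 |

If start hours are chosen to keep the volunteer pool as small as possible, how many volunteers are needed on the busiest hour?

12

Early-start (F@1, G@1, H@1, I@1, J@1, K@1, L@1) gives peak 21: h1:21  h2:19  h3:17  h4:12  h5:0  h6:0  h7:0.
Shift J→4, K→5, L→3.
Schedule F@1, G@1, H@1, I@1, J@4, K@5, L@3: h1:11  h2:11  h3:11  h4:12  h5:8  h6:8  h7:8 — peak 12.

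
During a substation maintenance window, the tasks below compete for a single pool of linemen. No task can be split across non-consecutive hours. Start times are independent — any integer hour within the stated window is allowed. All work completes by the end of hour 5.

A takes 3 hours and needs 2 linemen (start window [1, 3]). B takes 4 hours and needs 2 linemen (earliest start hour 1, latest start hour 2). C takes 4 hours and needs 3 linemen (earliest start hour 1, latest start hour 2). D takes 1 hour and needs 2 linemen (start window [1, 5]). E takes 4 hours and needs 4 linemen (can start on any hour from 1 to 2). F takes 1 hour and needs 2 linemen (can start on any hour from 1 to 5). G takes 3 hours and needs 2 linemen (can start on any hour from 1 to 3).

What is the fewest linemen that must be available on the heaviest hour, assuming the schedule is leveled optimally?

Early-start (A@1, B@1, C@1, D@1, E@1, F@1, G@1) gives peak 17: h1:17  h2:13  h3:13  h4:9  h5:0.
Shift F→2, G→3.
Schedule A@1, B@1, C@1, D@1, E@1, F@2, G@3: h1:13  h2:13  h3:13  h4:11  h5:2 — peak 13.

13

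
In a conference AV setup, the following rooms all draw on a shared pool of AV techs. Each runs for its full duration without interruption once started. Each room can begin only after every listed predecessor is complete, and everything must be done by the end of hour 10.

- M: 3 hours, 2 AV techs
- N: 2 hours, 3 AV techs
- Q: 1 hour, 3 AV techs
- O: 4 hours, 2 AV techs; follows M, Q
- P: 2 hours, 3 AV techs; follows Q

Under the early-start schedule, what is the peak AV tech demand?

8

Early-start schedule: M@1, N@1, Q@1, O@4, P@2.
Load per hour: hour 1: 8, hour 2: 8, hour 3: 5, hour 4: 2, hour 5: 2, hour 6: 2, hour 7: 2, hour 8: 0, hour 9: 0, hour 10: 0.
Peak is 8.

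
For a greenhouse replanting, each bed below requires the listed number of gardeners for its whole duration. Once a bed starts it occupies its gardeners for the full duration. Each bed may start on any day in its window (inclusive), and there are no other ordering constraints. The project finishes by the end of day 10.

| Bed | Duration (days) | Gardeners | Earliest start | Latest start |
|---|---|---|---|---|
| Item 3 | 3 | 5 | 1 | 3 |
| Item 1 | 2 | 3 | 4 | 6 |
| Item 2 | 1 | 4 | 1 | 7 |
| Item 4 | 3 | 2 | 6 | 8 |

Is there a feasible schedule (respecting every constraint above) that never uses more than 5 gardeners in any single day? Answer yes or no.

Schedule Item 3@1, Item 1@4, Item 2@6, Item 4@7: d1:5  d2:5  d3:5  d4:3  d5:3  d6:4  d7:2  d8:2  d9:2  d10:0 — peak 5 ≤ 5.

yes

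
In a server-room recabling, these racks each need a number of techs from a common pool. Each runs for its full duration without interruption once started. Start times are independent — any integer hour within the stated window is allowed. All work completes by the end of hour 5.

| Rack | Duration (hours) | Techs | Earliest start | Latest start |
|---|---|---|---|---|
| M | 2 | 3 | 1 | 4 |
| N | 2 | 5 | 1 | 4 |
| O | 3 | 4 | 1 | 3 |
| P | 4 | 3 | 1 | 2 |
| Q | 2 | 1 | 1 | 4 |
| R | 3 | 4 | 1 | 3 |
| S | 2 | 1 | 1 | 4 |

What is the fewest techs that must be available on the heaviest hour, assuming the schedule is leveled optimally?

12

Early-start (M@1, N@1, O@1, P@1, Q@1, R@1, S@1) gives peak 21: h1:21  h2:21  h3:11  h4:3  h5:0.
Shift O→3, R→3, S→3.
Schedule M@1, N@1, O@3, P@1, Q@1, R@3, S@3: h1:12  h2:12  h3:12  h4:12  h5:8 — peak 12.
Total tech-hours = 56 over 5 hours ⇒ peak ≥ ⌈56/5⌉ = 12, so 12 is optimal.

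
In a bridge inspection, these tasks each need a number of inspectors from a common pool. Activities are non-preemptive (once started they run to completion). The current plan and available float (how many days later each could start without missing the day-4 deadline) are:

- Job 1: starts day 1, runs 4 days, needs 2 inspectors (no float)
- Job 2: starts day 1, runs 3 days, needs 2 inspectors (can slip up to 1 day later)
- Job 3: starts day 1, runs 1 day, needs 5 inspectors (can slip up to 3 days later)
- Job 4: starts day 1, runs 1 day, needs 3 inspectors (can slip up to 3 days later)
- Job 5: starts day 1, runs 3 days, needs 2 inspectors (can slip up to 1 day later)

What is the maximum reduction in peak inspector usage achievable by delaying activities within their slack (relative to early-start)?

5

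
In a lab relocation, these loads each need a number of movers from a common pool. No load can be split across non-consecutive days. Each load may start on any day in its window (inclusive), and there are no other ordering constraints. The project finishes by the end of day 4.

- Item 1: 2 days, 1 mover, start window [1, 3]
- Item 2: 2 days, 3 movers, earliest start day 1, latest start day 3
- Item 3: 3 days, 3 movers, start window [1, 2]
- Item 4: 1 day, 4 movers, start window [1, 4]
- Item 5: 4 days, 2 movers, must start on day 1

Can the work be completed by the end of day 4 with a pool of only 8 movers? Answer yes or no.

Schedule Item 1@1, Item 2@3, Item 3@2, Item 4@1, Item 5@1: d1:7  d2:6  d3:8  d4:8 — peak 8 ≤ 8.

yes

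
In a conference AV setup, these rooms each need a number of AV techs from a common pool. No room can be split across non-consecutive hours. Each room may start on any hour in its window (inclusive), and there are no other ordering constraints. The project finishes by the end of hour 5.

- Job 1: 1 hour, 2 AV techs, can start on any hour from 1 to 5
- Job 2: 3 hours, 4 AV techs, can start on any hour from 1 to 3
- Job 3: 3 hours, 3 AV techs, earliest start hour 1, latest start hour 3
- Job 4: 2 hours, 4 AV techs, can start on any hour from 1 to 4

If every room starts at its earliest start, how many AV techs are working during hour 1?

13

At early start, hour 1 has: Job 1, Job 2, Job 3, Job 4.
Demand: 2 + 4 + 3 + 4 = 13.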